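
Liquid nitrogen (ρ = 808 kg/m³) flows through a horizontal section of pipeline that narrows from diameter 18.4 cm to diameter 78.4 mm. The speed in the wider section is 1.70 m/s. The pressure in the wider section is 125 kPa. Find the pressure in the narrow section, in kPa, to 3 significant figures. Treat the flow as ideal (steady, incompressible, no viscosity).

Continuity gives A₁v₁ = A₂v₂, so v₂ = (266 cm²)/(48.3 cm²) × 1.70 m/s = 9.36 m/s.
Along the horizontal streamline, P + ½ρv² is constant.
P₂ = P₁ − ½ρ(v₂² − v₁²) = 125000 − ½·808·(9.36² − 1.70²) = 125000 − 34300 = 90700 Pa.

P₂ = 90.7 kPa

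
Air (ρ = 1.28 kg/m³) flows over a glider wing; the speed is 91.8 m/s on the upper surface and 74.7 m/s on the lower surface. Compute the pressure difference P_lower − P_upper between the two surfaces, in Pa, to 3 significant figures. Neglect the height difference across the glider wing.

1820 Pa

Bernoulli (same height): P_lower − P_upper = ½ρ(v_upper² − v_lower²).
ΔP = ½·1.28·(91.8² − 74.7²) = 1820 Pa.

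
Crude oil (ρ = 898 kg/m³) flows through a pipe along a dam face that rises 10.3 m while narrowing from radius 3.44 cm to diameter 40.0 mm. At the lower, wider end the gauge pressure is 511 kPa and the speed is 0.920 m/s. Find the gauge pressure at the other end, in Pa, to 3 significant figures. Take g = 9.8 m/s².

Continuity gives A₁v₁ = A₂v₂, so v₂ = (37.2 cm²)/(12.6 cm²) × 0.920 m/s = 2.72 m/s.
Bernoulli: P₁ + ½ρv₁² + ρg h₁ = P₂ + ½ρv₂² + ρg h₂, so P₂ = P₁ + ½ρ(v₁² − v₂²) − ρg(h₂ − h₁).
P₂ = 511000 + ½·898·(0.920² − 2.72²) − 898·9.8·(+10.3) = 511000 + (-2950) − (90600) = 417000 Pa.

P₂ = 417000 Pa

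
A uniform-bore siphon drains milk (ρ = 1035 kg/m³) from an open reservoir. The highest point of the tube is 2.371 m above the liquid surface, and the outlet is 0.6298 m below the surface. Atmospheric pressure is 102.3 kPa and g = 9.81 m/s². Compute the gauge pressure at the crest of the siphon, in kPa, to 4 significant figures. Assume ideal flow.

P_gauge = -30.47 kPa

Bernoulli surface→outlet gives ½v² = g·h_out, so v = √(2·9.81·0.6298) = 3.515 m/s.
With constant cross-section the crest speed equals v; applying Bernoulli from the surface up to the crest, P_top = P_atm − ½ρv² − ρg·h_top.
P_top = 102300 − ½·1035·3.515² − 1035·9.81·2.371 = 71830 Pa. So P_gauge = P_top − P_atm = -30470 Pa.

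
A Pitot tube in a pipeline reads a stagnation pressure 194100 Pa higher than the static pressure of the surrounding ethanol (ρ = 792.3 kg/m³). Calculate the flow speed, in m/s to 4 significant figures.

Bernoulli between the free stream and the stagnation point: ½ρv² = P_stag − P_static.
v = √(2ΔP/ρ) = √(2·194100/792.3) = 22.14 m/s.

v ≈ 22.14 m/s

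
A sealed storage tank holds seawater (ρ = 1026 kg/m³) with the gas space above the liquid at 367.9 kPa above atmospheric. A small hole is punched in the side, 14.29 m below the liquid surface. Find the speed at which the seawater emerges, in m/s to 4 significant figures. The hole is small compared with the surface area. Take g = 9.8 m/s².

Take point 1 at the surface (v₁ ≈ 0) and point 2 at the hole (at atmospheric pressure). Bernoulli: P₁ + ρg h = P_atm + ½ρv₂².
With P₁ − P_atm = 367900 Pa, v₂ = √(2gh + 2ΔP/ρ) = √(2·9.8·14.29 + 2·367900/1026) = 31.58 m/s.

31.58 m/s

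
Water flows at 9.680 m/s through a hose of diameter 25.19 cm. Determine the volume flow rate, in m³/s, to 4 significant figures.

Q = A·v = 0.04984 m² × 9.680 m/s = 0.4824 m³/s.

0.4824 m³/s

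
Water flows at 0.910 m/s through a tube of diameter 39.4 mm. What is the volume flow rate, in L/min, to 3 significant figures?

66.6 L/min

Q = A·v = 0.00122 m² × 0.910 m/s = 0.00111 m³/s.
Converting: 0.00111 m³/s × 60000 = 66.6 L/min.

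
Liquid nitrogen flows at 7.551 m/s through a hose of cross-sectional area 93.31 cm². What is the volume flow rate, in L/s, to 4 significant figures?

Q ≈ 70.46 L/s

Q = A·v = 0.009331 m² × 7.551 m/s = 0.07046 m³/s.
Converting: 0.07046 m³/s × 1000 = 70.46 L/s.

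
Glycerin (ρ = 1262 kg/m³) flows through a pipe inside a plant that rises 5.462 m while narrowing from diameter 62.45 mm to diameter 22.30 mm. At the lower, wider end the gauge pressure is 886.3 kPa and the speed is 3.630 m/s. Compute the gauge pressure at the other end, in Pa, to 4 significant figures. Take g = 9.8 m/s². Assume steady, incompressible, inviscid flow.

P₂ = 315700 Pa

By continuity, v₂ = v₁·A₁/A₂ = 3.630·(30.63/3.906) = 28.47 m/s.
Applying Bernoulli between the two ends and solving for P₂: P₂ = P₁ + ½ρ(v₁² − v₂²) − ρgΔh.
P₂ = 886300 + ½·1262·(3.630² − 28.47²) − 1262·9.8·(+5.462) = 886300 + (-503100) − (67550) = 315700 Pa.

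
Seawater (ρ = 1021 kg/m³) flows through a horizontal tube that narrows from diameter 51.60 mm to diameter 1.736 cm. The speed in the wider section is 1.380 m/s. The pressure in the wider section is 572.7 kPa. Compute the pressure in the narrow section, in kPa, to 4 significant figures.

The volume flow rate is constant, so v₂ = (A₁/A₂)v₁ = (20.91/2.367)·1.380 = 12.19 m/s.
Bernoulli (h₁ = h₂): P₁ − P₂ = ½ρ(v₂² − v₁²).
P₂ = P₁ − ½ρ(v₂² − v₁²) = 572700 − ½·1021·(12.19² − 1.380²) = 572700 − 74910 = 497800 Pa.

P₂ ≈ 497.8 kPa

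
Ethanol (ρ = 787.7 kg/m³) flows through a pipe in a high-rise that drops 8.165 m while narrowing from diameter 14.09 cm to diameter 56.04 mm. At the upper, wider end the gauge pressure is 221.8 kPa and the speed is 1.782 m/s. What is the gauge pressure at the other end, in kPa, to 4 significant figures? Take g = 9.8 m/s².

Mass conservation (A₁v₁ = A₂v₂) gives v₂ = 1.782 × 155.9/24.67 = 11.27 m/s.
Energy conservation along the streamline gives P₂ = P₁ − ½ρ(v₂² − v₁²) − ρg(h₂ − h₁).
P₂ = 221800 + ½·787.7·(1.782² − 11.27²) − 787.7·9.8·(−8.165) = 221800 + (-48730) − (-63030) = 236100 Pa.

P₂ ≈ 236.1 kPa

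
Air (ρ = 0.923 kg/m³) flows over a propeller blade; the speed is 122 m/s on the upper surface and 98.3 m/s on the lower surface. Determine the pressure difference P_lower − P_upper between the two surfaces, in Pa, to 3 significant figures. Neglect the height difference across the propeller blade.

Bernoulli (same height): P_lower − P_upper = ½ρ(v_upper² − v_lower²).
ΔP = ½·0.923·(122² − 98.3²) = 2410 Pa.

ΔP ≈ 2410 Pa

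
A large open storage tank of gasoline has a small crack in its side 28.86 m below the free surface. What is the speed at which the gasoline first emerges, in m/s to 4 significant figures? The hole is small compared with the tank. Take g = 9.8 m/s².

23.78 m/s

Bernoulli from surface to hole (P equal, v_surface ≈ 0): v = √(2gh) = √(2×9.8×28.86) = 23.78 m/s.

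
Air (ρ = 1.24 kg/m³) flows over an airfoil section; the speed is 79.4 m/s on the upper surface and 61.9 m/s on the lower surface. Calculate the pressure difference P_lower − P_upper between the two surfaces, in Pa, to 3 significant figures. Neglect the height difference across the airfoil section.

With negligible Δh, P + ½ρv² is constant, so P_low − P_up = ½ρ(v_up² − v_low²).
ΔP = ½·1.24·(79.4² − 61.9²) = 1530 Pa.

ΔP ≈ 1530 Pa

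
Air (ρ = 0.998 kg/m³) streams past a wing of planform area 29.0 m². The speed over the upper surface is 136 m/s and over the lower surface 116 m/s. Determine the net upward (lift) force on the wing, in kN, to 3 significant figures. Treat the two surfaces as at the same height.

F ≈ 72.9 kN

From P + ½ρv² = const at equal height, P_low − P_up = ½ρ(v_up² − v_low²).
ΔP = ½·0.998·(136² − 116²) = 2510 Pa.
Lift = ΔP · A = 2510 × 29.0 = 72900 N.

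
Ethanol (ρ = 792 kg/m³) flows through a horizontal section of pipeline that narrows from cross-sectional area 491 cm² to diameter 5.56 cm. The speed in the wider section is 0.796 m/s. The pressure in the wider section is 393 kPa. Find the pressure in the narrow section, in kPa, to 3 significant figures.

By continuity, v₂ = v₁·A₁/A₂ = 0.796·(491/24.3) = 16.1 m/s.
The pipe is horizontal, so Bernoulli reduces to P₁ + ½ρv₁² = P₂ + ½ρv₂².
P₂ = P₁ − ½ρ(v₂² − v₁²) = 393000 − ½·792·(16.1² − 0.796²) = 393000 − 102000 = 291000 Pa.

P₂ = 291 kPa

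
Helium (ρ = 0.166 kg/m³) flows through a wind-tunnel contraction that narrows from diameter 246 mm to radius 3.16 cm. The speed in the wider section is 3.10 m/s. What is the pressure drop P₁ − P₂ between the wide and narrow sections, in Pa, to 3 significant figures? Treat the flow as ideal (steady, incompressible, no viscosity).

The volume flow rate is constant, so v₂ = (A₁/A₂)v₁ = (475/31.4)·3.10 = 47.0 m/s.
The pipe is horizontal, so Bernoulli reduces to P₁ + ½ρv₁² = P₂ + ½ρv₂².
P₁ − P₂ = ½·0.166·(47.0² − 3.10²) = ½·0.166·2200 = 182 Pa.

ΔP = 182 Pa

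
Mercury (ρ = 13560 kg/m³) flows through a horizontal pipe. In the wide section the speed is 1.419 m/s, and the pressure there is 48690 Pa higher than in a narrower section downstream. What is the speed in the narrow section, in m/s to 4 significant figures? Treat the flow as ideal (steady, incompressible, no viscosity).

Along the level pipe P + ½ρv² is conserved, hence v₂² = v₁² + 2(P₁ − P₂)/ρ.
v₂ = √(1.419² + 2·48690/13560) = √(2.014 + 7.181) = 3.032 m/s.

v₂ = 3.032 m/s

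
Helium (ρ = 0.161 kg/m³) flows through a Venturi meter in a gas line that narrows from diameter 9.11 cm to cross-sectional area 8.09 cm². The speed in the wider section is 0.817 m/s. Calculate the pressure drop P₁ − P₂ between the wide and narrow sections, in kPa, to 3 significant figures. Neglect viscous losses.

ΔP = 0.00343 kPa

Continuity gives A₁v₁ = A₂v₂, so v₂ = (65.2 cm²)/(8.09 cm²) × 0.817 m/s = 6.58 m/s.
The pipe is horizontal, so Bernoulli reduces to P₁ + ½ρv₁² = P₂ + ½ρv₂².
P₁ − P₂ = ½·0.161·(6.58² − 0.817²) = ½·0.161·42.7 = 3.43 Pa.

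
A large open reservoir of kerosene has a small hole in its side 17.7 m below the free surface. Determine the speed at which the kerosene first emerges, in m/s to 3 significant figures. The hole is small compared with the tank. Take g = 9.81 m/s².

v = 18.6 m/s

With the surface at rest and both surface and jet at atmospheric pressure, Bernoulli gives ρg h = ½ρv², so v = √(2gh) = √(2·9.81·17.7) = 18.6 m/s.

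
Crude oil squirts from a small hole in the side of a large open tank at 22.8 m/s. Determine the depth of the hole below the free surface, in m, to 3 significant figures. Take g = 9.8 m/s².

For a small hole in a large open tank, ½v² = gh, giving h = v²/(2g).
h = 22.8²/(2·9.8) = 520/19.60 = 26.5 m.

h ≈ 26.5 m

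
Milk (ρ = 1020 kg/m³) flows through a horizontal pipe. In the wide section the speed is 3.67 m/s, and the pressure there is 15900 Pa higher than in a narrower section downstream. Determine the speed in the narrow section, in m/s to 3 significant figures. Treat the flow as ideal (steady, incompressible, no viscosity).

v₂ ≈ 6.68 m/s

Along the level pipe P + ½ρv² is conserved, hence v₂² = v₁² + 2(P₁ − P₂)/ρ.
v₂ = √(3.67² + 2·15900/1020) = √(13.5 + 31.2) = 6.68 m/s.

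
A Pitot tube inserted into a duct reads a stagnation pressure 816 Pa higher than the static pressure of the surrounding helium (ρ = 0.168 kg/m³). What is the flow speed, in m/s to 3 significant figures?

At the stagnation point the flow is brought to rest, so Bernoulli gives P_stag − P_static = ½ρv².
v = √(2ΔP/ρ) = √(2·816/0.168) = 98.6 m/s.

v ≈ 98.6 m/s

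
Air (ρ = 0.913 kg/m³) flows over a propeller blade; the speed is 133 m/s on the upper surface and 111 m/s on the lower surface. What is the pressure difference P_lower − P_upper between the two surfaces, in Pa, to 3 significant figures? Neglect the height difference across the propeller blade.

ΔP ≈ 2450 Pa

The pressure is lower where the speed is higher: ΔP = ½ρ(v_up² − v_low²).
ΔP = ½·0.913·(133² − 111²) = 2450 Pa.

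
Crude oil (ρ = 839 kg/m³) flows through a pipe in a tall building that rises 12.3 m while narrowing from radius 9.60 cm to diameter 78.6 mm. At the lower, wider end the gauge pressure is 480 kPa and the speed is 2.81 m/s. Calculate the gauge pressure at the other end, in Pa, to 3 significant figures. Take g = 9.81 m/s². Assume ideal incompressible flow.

The volume flow rate is constant, so v₂ = (A₁/A₂)v₁ = (290/48.5)·2.81 = 16.8 m/s.
Bernoulli: P₁ + ½ρv₁² + ρg h₁ = P₂ + ½ρv₂² + ρg h₂, so P₂ = P₁ + ½ρ(v₁² − v₂²) − ρg(h₂ − h₁).
P₂ = 480000 + ½·839·(2.81² − 16.8²) − 839·9.81·(+12.3) = 480000 + (-115000) − (101000) = 264000 Pa.

P₂ ≈ 264000 Pa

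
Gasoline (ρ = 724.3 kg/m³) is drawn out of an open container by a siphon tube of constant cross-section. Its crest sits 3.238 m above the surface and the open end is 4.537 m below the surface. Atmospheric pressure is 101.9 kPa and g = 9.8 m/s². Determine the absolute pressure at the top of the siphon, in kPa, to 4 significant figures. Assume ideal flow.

From the surface to the outlet (both open to atmosphere, surface at rest): v = √(2g·h_out) = √(2·9.8·4.537) = 9.430 m/s.
With constant cross-section the crest speed equals v; applying Bernoulli from the surface up to the crest, P_top = P_atm − ½ρv² − ρg·h_top.
P_top = 101900 − ½·724.3·9.430² − 724.3·9.8·3.238 = 46710 Pa.

P_top = 46.71 kPa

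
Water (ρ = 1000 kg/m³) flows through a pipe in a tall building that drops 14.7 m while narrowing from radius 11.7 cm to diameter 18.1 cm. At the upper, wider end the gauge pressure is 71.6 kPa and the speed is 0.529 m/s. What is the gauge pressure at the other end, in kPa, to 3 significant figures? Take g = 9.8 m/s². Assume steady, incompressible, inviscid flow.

P₂ ≈ 215 kPa

The volume flow rate is constant, so v₂ = (A₁/A₂)v₁ = (430/257)·0.529 = 0.884 m/s.
Energy conservation along the streamline gives P₂ = P₁ − ½ρ(v₂² − v₁²) − ρg(h₂ − h₁).
P₂ = 71600 + ½·1000·(0.529² − 0.884²) − 1000·9.8·(−14.7) = 71600 + (-251) − (-144000) = 215000 Pa.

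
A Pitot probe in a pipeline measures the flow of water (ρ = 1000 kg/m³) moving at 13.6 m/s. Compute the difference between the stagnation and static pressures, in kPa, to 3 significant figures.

ΔP = 92.5 kPa

At the stagnation point the flow is brought to rest, so Bernoulli gives P_stag − P_static = ½ρv².
ΔP = ½·1000·13.6² = 92500 Pa.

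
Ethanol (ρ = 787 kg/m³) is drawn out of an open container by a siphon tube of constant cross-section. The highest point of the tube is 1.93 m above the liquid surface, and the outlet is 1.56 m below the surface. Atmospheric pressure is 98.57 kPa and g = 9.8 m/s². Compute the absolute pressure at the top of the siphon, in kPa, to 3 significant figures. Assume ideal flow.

P_top ≈ 71.7 kPa

The outlet speed comes from Torricelli: v = √(2g·1.56) = 5.53 m/s.
The bore is uniform, so the speed at the crest is the same v. Bernoulli surface→crest: P_atm = P_top + ½ρv² + ρg·h_top.
P_top = 98570 − ½·787·5.53² − 787·9.8·1.93 = 71700 Pa.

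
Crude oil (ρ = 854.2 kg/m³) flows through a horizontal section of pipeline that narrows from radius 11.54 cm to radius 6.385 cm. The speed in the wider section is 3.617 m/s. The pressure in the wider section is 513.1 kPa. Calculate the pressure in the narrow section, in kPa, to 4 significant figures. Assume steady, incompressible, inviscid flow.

By continuity, v₂ = v₁·A₁/A₂ = 3.617·(418.4/128.1) = 11.82 m/s.
Along the horizontal streamline, P + ½ρv² is constant.
P₂ = P₁ − ½ρ(v₂² − v₁²) = 513100 − ½·854.2·(11.82² − 3.617²) = 513100 − 54030 = 459100 Pa.

P₂ ≈ 459.1 kPa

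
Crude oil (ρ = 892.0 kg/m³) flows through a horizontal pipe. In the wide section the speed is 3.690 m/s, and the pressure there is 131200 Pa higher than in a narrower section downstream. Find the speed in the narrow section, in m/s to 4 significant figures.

v₂ ≈ 17.54 m/s

With h₁ = h₂, rearranging Bernoulli gives v₂ = √(v₁² + 2ΔP/ρ).
v₂ = √(3.690² + 2·131200/892.0) = √(13.62 + 294.2) = 17.54 m/s.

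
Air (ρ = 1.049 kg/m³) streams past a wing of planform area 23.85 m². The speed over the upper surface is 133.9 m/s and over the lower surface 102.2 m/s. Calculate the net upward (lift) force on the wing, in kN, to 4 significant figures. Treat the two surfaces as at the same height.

F ≈ 93.62 kN

The faster flow above has the lower pressure; Bernoulli (same height) gives ΔP = ½ρ(v_up² − v_low²).
ΔP = ½·1.049·(133.9² − 102.2²) = 3926 Pa.
Lift = ΔP · A = 3926 × 23.85 = 93620 N.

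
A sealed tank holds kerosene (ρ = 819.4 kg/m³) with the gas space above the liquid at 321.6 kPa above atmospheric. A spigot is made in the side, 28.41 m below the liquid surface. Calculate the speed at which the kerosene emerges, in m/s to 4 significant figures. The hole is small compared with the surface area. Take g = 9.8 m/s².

Take point 1 at the surface (v₁ ≈ 0) and point 2 at the hole (at atmospheric pressure). Bernoulli: P₁ + ρg h = P_atm + ½ρv₂².
With P₁ − P_atm = 321600 Pa, v₂ = √(2gh + 2ΔP/ρ) = √(2·9.8·28.41 + 2·321600/819.4) = 36.63 m/s.

v ≈ 36.63 m/s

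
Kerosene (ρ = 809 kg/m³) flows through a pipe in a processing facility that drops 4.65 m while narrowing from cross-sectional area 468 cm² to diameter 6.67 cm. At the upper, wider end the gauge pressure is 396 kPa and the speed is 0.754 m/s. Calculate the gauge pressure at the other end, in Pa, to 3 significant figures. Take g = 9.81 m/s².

The volume flow rate is constant, so v₂ = (A₁/A₂)v₁ = (468/34.9)·0.754 = 10.1 m/s.
Applying Bernoulli between the two ends and solving for P₂: P₂ = P₁ + ½ρ(v₁² − v₂²) − ρgΔh.
P₂ = 396000 + ½·809·(0.754² − 10.1²) − 809·9.81·(−4.65) = 396000 + (-41000) − (-36900) = 392000 Pa.

P₂ ≈ 392000 Pa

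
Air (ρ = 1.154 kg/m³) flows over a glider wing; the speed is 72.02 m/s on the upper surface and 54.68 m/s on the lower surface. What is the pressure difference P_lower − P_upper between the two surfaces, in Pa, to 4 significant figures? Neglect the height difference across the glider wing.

With negligible Δh, P + ½ρv² is constant, so P_low − P_up = ½ρ(v_up² − v_low²).
ΔP = ½·1.154·(72.02² − 54.68²) = 1268 Pa.

ΔP ≈ 1268 Pa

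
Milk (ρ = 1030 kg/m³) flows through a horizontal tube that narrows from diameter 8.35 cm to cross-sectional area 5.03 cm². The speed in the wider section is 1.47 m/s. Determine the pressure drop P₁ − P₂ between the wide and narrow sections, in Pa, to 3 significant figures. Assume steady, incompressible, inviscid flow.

131000 Pa

Continuity gives A₁v₁ = A₂v₂, so v₂ = (54.8 cm²)/(5.03 cm²) × 1.47 m/s = 16.0 m/s.
Bernoulli (h₁ = h₂): P₁ − P₂ = ½ρ(v₂² − v₁²).
P₁ − P₂ = ½·1030·(16.0² − 1.47²) = ½·1030·254 = 131000 Pa.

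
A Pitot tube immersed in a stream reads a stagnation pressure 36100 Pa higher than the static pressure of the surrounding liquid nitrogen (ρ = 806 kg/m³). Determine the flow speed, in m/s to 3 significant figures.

v ≈ 9.46 m/s

At the stagnation point the flow is brought to rest, so Bernoulli gives P_stag − P_static = ½ρv².
v = √(2ΔP/ρ) = √(2·36100/806) = 9.46 m/s.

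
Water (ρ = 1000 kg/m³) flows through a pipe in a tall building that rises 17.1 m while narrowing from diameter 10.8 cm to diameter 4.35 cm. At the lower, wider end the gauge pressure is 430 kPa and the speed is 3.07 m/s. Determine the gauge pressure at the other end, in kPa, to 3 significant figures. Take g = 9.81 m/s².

Continuity gives A₁v₁ = A₂v₂, so v₂ = (91.6 cm²)/(14.9 cm²) × 3.07 m/s = 18.9 m/s.
Bernoulli: P₁ + ½ρv₁² + ρg h₁ = P₂ + ½ρv₂² + ρg h₂, so P₂ = P₁ + ½ρ(v₁² − v₂²) − ρg(h₂ − h₁).
P₂ = 430000 + ½·1000·(3.07² − 18.9²) − 1000·9.81·(+17.1) = 430000 + (-174000) − (168000) = 87900 Pa.

87.9 kPa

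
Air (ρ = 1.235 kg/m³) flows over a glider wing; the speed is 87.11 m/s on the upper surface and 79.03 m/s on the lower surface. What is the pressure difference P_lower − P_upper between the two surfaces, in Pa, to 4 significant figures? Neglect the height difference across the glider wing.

Bernoulli (same height): P_lower − P_upper = ½ρ(v_upper² − v_lower²).
ΔP = ½·1.235·(87.11² − 79.03²) = 828.9 Pa.

ΔP = 828.9 Pa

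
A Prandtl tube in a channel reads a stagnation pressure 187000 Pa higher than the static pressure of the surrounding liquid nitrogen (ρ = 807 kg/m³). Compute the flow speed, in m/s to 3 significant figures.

The dynamic pressure equals the rise in static pressure at the stagnation point: ΔP = ½ρv².
v = √(2ΔP/ρ) = √(2·187000/807) = 21.5 m/s.

21.5 m/s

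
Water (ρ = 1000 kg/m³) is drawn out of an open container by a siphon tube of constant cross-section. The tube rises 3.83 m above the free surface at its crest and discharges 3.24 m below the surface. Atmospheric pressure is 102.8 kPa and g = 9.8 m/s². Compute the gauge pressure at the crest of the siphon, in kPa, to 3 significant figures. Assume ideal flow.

From the surface to the outlet (both open to atmosphere, surface at rest): v = √(2g·h_out) = √(2·9.8·3.24) = 7.97 m/s.
The bore is uniform, so the speed at the crest is the same v. Bernoulli surface→crest: P_atm = P_top + ½ρv² + ρg·h_top.
P_top = 102800 − ½·1000·7.97² − 1000·9.8·3.83 = 33500 Pa. So P_gauge = P_top − P_atm = -69300 Pa.

P_gauge = -69.3 kPa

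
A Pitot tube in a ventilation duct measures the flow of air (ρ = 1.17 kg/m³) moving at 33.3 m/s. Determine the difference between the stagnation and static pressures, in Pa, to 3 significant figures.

At the stagnation point the flow is brought to rest, so Bernoulli gives P_stag − P_static = ½ρv².
ΔP = ½·1.17·33.3² = 649 Pa.

ΔP ≈ 649 Pa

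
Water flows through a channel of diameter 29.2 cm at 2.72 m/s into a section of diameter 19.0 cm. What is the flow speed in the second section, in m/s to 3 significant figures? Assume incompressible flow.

The volume flow rate is constant, so v₂ = (A₁/A₂)v₁ = (670/284)·2.72 = 6.42 m/s.

v₂ ≈ 6.42 m/s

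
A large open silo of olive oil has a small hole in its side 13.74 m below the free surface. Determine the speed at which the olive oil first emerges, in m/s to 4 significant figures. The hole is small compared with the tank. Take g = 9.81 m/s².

Torricelli's result v = √(2gh) gives v = √(2·9.81·13.74) = 16.42 m/s.

v = 16.42 m/s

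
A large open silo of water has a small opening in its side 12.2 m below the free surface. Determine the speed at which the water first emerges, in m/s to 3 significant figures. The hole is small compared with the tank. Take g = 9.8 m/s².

The surface is effectively still and both ends are open, so ½v² = gh and v = √(2·9.8·12.2) = 15.5 m/s.

v ≈ 15.5 m/s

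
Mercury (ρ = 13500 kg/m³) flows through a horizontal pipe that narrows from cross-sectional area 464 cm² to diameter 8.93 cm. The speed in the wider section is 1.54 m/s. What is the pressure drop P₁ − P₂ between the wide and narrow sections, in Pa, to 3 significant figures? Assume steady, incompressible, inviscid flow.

ΔP = 863000 Pa

The volume flow rate is constant, so v₂ = (A₁/A₂)v₁ = (464/62.6)·1.54 = 11.4 m/s.
The pipe is horizontal, so Bernoulli reduces to P₁ + ½ρv₁² = P₂ + ½ρv₂².
P₁ − P₂ = ½·13500·(11.4² − 1.54²) = ½·13500·128 = 863000 Pa.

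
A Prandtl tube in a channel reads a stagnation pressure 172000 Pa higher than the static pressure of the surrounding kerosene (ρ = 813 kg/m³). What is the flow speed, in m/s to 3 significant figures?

v ≈ 20.6 m/s

The dynamic pressure equals the rise in static pressure at the stagnation point: ΔP = ½ρv².
v = √(2ΔP/ρ) = √(2·172000/813) = 20.6 m/s.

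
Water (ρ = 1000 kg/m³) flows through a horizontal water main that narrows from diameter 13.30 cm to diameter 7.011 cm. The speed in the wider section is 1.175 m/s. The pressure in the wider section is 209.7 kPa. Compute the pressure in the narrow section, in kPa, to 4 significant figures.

By continuity, v₂ = v₁·A₁/A₂ = 1.175·(138.9/38.61) = 4.228 m/s.
The pipe is horizontal, so Bernoulli reduces to P₁ + ½ρv₁² = P₂ + ½ρv₂².
P₂ = P₁ − ½ρ(v₂² − v₁²) = 209700 − ½·1000·(4.228² − 1.175²) = 209700 − 8250 = 201500 Pa.

P₂ = 201.5 kPa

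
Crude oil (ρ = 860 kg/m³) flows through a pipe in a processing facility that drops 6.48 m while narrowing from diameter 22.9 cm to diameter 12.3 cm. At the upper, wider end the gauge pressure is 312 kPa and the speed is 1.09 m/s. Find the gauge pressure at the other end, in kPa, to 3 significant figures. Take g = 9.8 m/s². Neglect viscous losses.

Mass conservation (A₁v₁ = A₂v₂) gives v₂ = 1.09 × 412/119 = 3.78 m/s.
Energy conservation along the streamline gives P₂ = P₁ − ½ρ(v₂² − v₁²) − ρg(h₂ − h₁).
P₂ = 312000 + ½·860·(1.09² − 3.78²) − 860·9.8·(−6.48) = 312000 + (-5630) − (-54600) = 361000 Pa.

P₂ ≈ 361 kPa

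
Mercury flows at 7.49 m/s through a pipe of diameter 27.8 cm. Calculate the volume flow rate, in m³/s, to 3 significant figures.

Q = A·v = 0.0607 m² × 7.49 m/s = 0.455 m³/s.

Q = 0.455 m³/s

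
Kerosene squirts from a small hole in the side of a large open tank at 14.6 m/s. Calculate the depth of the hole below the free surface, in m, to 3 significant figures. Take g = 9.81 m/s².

For a small hole in a large open tank, ½v² = gh, giving h = v²/(2g).
h = 14.6²/(2·9.81) = 213/19.62 = 10.9 m.

h = 10.9 m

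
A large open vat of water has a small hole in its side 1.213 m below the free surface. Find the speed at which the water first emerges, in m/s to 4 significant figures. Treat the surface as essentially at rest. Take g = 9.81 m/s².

v = 4.878 m/s

With the surface at rest and both surface and jet at atmospheric pressure, Bernoulli gives ρg h = ½ρv², so v = √(2gh) = √(2·9.81·1.213) = 4.878 m/s.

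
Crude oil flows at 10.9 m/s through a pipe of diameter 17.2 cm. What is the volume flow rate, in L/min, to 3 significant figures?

Q ≈ 15200 L/min

Q = A·v = 0.0232 m² × 10.9 m/s = 0.253 m³/s.
Converting: 0.253 m³/s × 60000 = 15200 L/min.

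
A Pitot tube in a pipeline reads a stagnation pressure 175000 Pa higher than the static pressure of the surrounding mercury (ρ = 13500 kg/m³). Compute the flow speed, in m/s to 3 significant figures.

v = 5.09 m/s

At the stagnation point the flow is brought to rest, so Bernoulli gives P_stag − P_static = ½ρv².
v = √(2ΔP/ρ) = √(2·175000/13500) = 5.09 m/s.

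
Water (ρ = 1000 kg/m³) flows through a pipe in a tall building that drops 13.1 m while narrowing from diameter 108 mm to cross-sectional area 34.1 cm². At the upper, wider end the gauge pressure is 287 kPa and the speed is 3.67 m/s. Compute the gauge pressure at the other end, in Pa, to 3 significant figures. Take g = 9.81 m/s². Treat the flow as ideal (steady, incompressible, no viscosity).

P₂ ≈ 374000 Pa

By continuity, v₂ = v₁·A₁/A₂ = 3.67·(91.6/34.1) = 9.86 m/s.
Applying Bernoulli between the two ends and solving for P₂: P₂ = P₁ + ½ρ(v₁² − v₂²) − ρgΔh.
P₂ = 287000 + ½·1000·(3.67² − 9.86²) − 1000·9.81·(−13.1) = 287000 + (-41900) − (-129000) = 374000 Pa.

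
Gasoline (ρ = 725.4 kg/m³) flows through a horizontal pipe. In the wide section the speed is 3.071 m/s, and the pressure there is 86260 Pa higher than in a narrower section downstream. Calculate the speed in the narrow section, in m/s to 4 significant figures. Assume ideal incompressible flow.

v₂ ≈ 15.72 m/s

Horizontal Bernoulli: P₁ + ½ρv₁² = P₂ + ½ρv₂², so v₂² = v₁² + 2(P₁ − P₂)/ρ.
v₂ = √(3.071² + 2·86260/725.4) = √(9.431 + 237.8) = 15.72 m/s.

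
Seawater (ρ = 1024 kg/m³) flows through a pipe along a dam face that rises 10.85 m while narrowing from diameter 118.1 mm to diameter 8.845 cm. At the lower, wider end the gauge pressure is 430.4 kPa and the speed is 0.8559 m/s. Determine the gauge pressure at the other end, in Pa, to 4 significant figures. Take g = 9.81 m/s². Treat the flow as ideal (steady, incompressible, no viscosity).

Mass conservation (A₁v₁ = A₂v₂) gives v₂ = 0.8559 × 109.5/61.44 = 1.526 m/s.
Applying Bernoulli between the two ends and solving for P₂: P₂ = P₁ + ½ρ(v₁² − v₂²) − ρgΔh.
P₂ = 430400 + ½·1024·(0.8559² − 1.526²) − 1024·9.81·(+10.85) = 430400 + (-817.1) − (109000) = 320600 Pa.

P₂ = 320600 Pa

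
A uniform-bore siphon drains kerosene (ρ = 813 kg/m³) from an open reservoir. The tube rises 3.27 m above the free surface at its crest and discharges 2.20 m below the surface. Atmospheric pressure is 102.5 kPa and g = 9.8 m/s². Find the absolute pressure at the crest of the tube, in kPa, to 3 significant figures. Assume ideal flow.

From the surface to the outlet (both open to atmosphere, surface at rest): v = √(2g·h_out) = √(2·9.8·2.20) = 6.57 m/s.
The bore is uniform, so the speed at the crest is the same v. Bernoulli surface→crest: P_atm = P_top + ½ρv² + ρg·h_top.
P_top = 102500 − ½·813·6.57² − 813·9.8·3.27 = 58900 Pa.

P_top ≈ 58.9 kPa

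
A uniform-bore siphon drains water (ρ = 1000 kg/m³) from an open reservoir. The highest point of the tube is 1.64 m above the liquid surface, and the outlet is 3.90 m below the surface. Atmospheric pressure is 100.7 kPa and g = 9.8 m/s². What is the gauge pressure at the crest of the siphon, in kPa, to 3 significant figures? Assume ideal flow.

The outlet speed comes from Torricelli: v = √(2g·3.90) = 8.74 m/s.
With constant cross-section the crest speed equals v; applying Bernoulli from the surface up to the crest, P_top = P_atm − ½ρv² − ρg·h_top.
P_top = 100700 − ½·1000·8.74² − 1000·9.8·1.64 = 46400 Pa. So P_gauge = P_top − P_atm = -54300 Pa.

-54.3 kPa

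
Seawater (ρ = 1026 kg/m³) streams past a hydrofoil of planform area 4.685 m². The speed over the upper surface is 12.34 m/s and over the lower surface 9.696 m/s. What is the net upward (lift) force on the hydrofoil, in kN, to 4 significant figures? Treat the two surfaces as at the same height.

The faster flow above has the lower pressure; Bernoulli (same height) gives ΔP = ½ρ(v_up² − v_low²).
ΔP = ½·1026·(12.34² − 9.696²) = 29890 Pa.
Lift = ΔP · A = 29890 × 4.685 = 140000 N.

F = 140.0 kN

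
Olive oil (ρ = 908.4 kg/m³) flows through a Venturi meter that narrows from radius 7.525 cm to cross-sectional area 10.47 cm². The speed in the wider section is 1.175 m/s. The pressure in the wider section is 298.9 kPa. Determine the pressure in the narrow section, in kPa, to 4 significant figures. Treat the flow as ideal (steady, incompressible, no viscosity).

Continuity gives A₁v₁ = A₂v₂, so v₂ = (177.9 cm²)/(10.47 cm²) × 1.175 m/s = 19.96 m/s.
Along the horizontal streamline, P + ½ρv² is constant.
P₂ = P₁ − ½ρ(v₂² − v₁²) = 298900 − ½·908.4·(19.96² − 1.175²) = 298900 − 180400 = 118500 Pa.

P₂ = 118.5 kPa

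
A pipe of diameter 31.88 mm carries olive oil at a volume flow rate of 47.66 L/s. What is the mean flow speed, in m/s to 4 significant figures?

Q = 47.66 L/s = 0.04766 m³/s.
v = Q/A = 0.04766 / 0.0007982 = 59.71 m/s.

v = 59.71 m/s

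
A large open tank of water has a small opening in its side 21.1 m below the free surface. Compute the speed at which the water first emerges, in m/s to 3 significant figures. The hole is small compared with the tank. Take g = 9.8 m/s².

20.3 m/s

With the surface at rest and both surface and jet at atmospheric pressure, Bernoulli gives ρg h = ½ρv², so v = √(2gh) = √(2·9.8·21.1) = 20.3 m/s.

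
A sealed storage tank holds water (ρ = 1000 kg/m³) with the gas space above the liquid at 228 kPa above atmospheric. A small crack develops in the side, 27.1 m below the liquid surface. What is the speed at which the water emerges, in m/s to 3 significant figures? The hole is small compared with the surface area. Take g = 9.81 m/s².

v = 31.4 m/s

Take point 1 at the surface (v₁ ≈ 0) and point 2 at the hole (at atmospheric pressure). Bernoulli: P₁ + ρg h = P_atm + ½ρv₂².
With P₁ − P_atm = 228000 Pa, v₂ = √(2gh + 2ΔP/ρ) = √(2·9.81·27.1 + 2·228000/1000) = 31.4 m/s.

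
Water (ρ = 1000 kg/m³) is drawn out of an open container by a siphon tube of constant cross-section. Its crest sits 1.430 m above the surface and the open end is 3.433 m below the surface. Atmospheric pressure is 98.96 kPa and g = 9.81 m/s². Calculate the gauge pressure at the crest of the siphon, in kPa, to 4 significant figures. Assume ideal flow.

From the surface to the outlet (both open to atmosphere, surface at rest): v = √(2g·h_out) = √(2·9.81·3.433) = 8.207 m/s.
The bore is uniform, so the speed at the crest is the same v. Bernoulli surface→crest: P_atm = P_top + ½ρv² + ρg·h_top.
P_top = 98960 − ½·1000·8.207² − 1000·9.81·1.430 = 51250 Pa. So P_gauge = P_top − P_atm = -47710 Pa.

P_gauge = -47.71 kPa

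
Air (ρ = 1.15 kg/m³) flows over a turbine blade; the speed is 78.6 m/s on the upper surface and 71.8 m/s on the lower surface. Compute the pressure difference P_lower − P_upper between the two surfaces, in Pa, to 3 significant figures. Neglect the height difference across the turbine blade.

With negligible Δh, P + ½ρv² is constant, so P_low − P_up = ½ρ(v_up² − v_low²).
ΔP = ½·1.15·(78.6² − 71.8²) = 588 Pa.

ΔP ≈ 588 Pa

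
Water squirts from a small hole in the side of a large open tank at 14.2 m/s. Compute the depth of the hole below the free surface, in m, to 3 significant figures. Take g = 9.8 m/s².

Inverting v = √(2gh) gives h = v² / 2g.
h = 14.2²/(2·9.8) = 202/19.60 = 10.3 m.

h ≈ 10.3 m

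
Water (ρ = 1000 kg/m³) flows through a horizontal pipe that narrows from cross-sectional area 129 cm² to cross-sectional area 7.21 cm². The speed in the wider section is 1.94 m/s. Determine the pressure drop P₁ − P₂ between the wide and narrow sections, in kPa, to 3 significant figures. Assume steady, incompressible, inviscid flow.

Continuity gives A₁v₁ = A₂v₂, so v₂ = (129 cm²)/(7.21 cm²) × 1.94 m/s = 34.7 m/s.
With no height change, Bernoulli's equation is P₁ + ½ρv₁² = P₂ + ½ρv₂².
P₁ − P₂ = ½·1000·(34.7² − 1.94²) = ½·1000·1200 = 601000 Pa.

601 kPa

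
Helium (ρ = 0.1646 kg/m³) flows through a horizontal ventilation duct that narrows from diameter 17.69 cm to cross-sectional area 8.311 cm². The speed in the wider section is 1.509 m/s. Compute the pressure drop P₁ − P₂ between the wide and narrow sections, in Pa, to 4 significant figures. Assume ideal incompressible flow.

Continuity gives A₁v₁ = A₂v₂, so v₂ = (245.8 cm²)/(8.311 cm²) × 1.509 m/s = 44.63 m/s.
With no height change, Bernoulli's equation is P₁ + ½ρv₁² = P₂ + ½ρv₂².
P₁ − P₂ = ½·0.1646·(44.63² − 1.509²) = ½·0.1646·1989 = 163.7 Pa.

ΔP ≈ 163.7 Pa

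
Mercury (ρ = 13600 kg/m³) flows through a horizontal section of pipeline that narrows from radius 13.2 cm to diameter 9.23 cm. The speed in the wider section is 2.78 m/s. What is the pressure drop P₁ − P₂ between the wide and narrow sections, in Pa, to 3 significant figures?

The volume flow rate is constant, so v₂ = (A₁/A₂)v₁ = (547/66.9)·2.78 = 22.7 m/s.
Along the horizontal streamline, P + ½ρv² is constant.
P₁ − P₂ = ½·13600·(22.7² − 2.78²) = ½·13600·510 = 3460000 Pa.

ΔP ≈ 3460000 Pa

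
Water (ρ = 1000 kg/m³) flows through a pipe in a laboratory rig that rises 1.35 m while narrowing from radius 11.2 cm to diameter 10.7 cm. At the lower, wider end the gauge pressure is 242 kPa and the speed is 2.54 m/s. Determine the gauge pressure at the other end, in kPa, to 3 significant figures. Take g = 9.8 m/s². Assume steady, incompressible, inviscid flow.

P₂ ≈ 170 kPa

Mass conservation (A₁v₁ = A₂v₂) gives v₂ = 2.54 × 394/89.9 = 11.1 m/s.
Bernoulli: P₁ + ½ρv₁² + ρg h₁ = P₂ + ½ρv₂² + ρg h₂, so P₂ = P₁ + ½ρ(v₁² − v₂²) − ρg(h₂ − h₁).
P₂ = 242000 + ½·1000·(2.54² − 11.1²) − 1000·9.8·(+1.35) = 242000 + (-58700) − (13200) = 170000 Pa.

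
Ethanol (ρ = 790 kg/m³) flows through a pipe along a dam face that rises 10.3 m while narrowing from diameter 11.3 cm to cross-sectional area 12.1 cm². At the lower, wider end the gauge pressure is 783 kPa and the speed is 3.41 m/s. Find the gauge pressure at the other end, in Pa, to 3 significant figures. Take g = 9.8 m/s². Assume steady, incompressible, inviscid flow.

Mass conservation (A₁v₁ = A₂v₂) gives v₂ = 3.41 × 100/12.1 = 28.3 m/s.
Applying Bernoulli between the two ends and solving for P₂: P₂ = P₁ + ½ρ(v₁² − v₂²) − ρgΔh.
P₂ = 783000 + ½·790·(3.41² − 28.3²) − 790·9.8·(+10.3) = 783000 + (-311000) − (79700) = 392000 Pa.

392000 Pa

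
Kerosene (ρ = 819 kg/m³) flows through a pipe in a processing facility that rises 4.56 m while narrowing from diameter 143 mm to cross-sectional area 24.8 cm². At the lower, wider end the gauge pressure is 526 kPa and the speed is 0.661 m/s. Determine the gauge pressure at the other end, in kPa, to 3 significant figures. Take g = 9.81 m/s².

The volume flow rate is constant, so v₂ = (A₁/A₂)v₁ = (161/24.8)·0.661 = 4.28 m/s.
Bernoulli: P₁ + ½ρv₁² + ρg h₁ = P₂ + ½ρv₂² + ρg h₂, so P₂ = P₁ + ½ρ(v₁² − v₂²) − ρg(h₂ − h₁).
P₂ = 526000 + ½·819·(0.661² − 4.28²) − 819·9.81·(+4.56) = 526000 + (-7320) − (36600) = 482000 Pa.

482 kPa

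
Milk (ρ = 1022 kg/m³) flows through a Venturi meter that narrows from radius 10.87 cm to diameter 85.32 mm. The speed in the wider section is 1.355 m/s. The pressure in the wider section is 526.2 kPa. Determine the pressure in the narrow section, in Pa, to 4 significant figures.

487600 Pa

By continuity, v₂ = v₁·A₁/A₂ = 1.355·(371.2/57.17) = 8.797 m/s.
Along the horizontal streamline, P + ½ρv² is constant.
P₂ = P₁ − ½ρ(v₂² − v₁²) = 526200 − ½·1022·(8.797² − 1.355²) = 526200 − 38610 = 487600 Pa.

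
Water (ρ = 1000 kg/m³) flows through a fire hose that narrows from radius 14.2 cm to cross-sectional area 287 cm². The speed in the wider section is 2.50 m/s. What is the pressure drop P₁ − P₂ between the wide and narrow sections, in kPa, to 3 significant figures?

ΔP ≈ 12.1 kPa

Mass conservation (A₁v₁ = A₂v₂) gives v₂ = 2.50 × 633/287 = 5.52 m/s.
Bernoulli (h₁ = h₂): P₁ − P₂ = ½ρ(v₂² − v₁²).
P₁ − P₂ = ½·1000·(5.52² − 2.50²) = ½·1000·24.2 = 12100 Pa.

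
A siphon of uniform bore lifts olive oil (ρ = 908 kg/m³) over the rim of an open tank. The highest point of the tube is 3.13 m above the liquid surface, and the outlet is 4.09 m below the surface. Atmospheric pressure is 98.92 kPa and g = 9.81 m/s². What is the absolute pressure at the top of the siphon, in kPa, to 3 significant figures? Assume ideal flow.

P_top ≈ 34.6 kPa

From the surface to the outlet (both open to atmosphere, surface at rest): v = √(2g·h_out) = √(2·9.81·4.09) = 8.96 m/s.
The bore is uniform, so the speed at the crest is the same v. Bernoulli surface→crest: P_atm = P_top + ½ρv² + ρg·h_top.
P_top = 98920 − ½·908·8.96² − 908·9.81·3.13 = 34600 Pa.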